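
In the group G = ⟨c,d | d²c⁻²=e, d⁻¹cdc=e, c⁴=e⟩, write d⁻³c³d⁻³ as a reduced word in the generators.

Multiply left to right, reducing at each step:
  d · c³ = cd
  (cd) · d⁻³ = c³

Answer: c³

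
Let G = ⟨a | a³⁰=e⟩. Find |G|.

G is generated by a single element, so G is cyclic. The relator gives a³⁰ = e and no smaller power is forced to be e, so the 30 powers {a, e, a², a³, a⁴, a⁵, a⁶, a⁷, a⁸, a⁹, a²², a²³, a²¹, a²⁰, a²⁴, a²⁵, a²⁶, a²⁷, a²⁸, a²⁹, a¹², a¹³, a¹¹, a¹⁰, a¹⁴, a¹⁵, a¹⁶, a¹⁷, a¹⁸, a¹⁹} are distinct. Hence |G| = 30.

Answer: 30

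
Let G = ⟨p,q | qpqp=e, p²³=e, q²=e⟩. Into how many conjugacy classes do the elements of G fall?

The conjugacy classes (representative and size) are:
  [e] (size 1), [p] (size 2), [p²¹] (size 2), [p²⁰] (size 2), [p⁴] (size 2), [p¹⁸] (size 2), [p⁶] (size 2), [p¹⁶] (size 2), [p⁸] (size 2), [p⁹] (size 2), [p¹⁰] (size 2), [p¹²] (size 2), [p¹⁸q] (size 23).
Class equation: 1 + 2 + 2 + 2 + 2 + 2 + 2 + 2 + 2 + 2 + 2 + 2 + 23 = 46 = |G|. So G has 13 conjugacy classes.

Answer: 13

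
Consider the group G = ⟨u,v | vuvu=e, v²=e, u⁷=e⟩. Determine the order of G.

Enumerate words in the generators, reducing via the relations: the distinct elements are
  {e, u, v, uv, u², u³, u⁴, u⁵, u⁶, u²v, u³v, u⁴v, u⁵v, u⁶v}.
No further products give new elements, so |G| = 14.

Answer: 14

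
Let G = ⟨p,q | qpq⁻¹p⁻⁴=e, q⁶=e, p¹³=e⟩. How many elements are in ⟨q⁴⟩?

|⟨q⁴⟩| equals the order of q⁴. Compute successive powers until reaching e:
  (q⁴)¹ = q⁴, (q⁴)² = q², (q⁴)³ = e.
The smallest positive k with (q⁴)ᵏ = e is 3, so |⟨q⁴⟩| = 3.

Answer: 3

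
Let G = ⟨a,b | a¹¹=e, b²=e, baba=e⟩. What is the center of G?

An element z ∈ Z(G) iff z commutes with every generator.
For example e is central: e·a = a = a·e; e·b = b = b·e.
Whereas a ∉ Z(G) since a·b = ab ≠ a¹⁰b = b·a.
Checking each of the 22 elements this way gives Z(G) = {e}, of order 1.

Answer: {e}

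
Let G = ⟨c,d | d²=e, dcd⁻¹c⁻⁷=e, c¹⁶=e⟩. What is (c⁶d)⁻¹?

The order of (c⁶d) is 2 (smallest k with (c⁶d)ᵏ = e), so (c⁶d)⁻¹ = (c⁶d)¹ = c⁶d.
Check: (c⁶d) · (c⁶d) → (c⁶d) · c⁶ = d;   d · d = e, giving e as required.

Answer: c⁶d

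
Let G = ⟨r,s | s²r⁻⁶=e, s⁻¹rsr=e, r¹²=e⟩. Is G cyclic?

Every cyclic group is abelian. But r·s = rs while s·r = r⁵s⁻¹, so r·s ≠ s·r and G is not abelian. Hence G is not cyclic.

Answer: No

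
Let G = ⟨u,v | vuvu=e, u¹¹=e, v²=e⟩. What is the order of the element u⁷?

Compute successive powers until reaching e:
  (u⁷)¹ = u⁷, (u⁷)² = u³, (u⁷)³ = u¹⁰, (u⁷)⁴ = u⁶, (u⁷)⁵ = u², (u⁷)⁶ = u⁹, (u⁷)⁷ = u⁵, (u⁷)⁸ = u, (u⁷)⁹ = u⁸, (u⁷)¹⁰ = u⁴, (u⁷)¹¹ = e.
The smallest positive k with (u⁷)ᵏ = e is 11.

Answer: 11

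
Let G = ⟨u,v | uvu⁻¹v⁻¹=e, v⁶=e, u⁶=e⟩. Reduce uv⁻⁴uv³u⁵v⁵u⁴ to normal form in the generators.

Multiply left to right, reducing at each step:
  u · v⁻⁴ = uv²
  (uv²) · u = u²v²
  (u²v²) · v³ = u²v⁵
  (u²v⁵) · u⁵ = uv⁵
  (uv⁵) · v⁵ = uv⁴
  (uv⁴) · u⁴ = u⁵v⁴

Answer: u⁵v⁴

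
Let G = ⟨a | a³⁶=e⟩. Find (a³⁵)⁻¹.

The order of (a³⁵) is 36 (smallest k with (a³⁵)ᵏ = e), so (a³⁵)⁻¹ = (a³⁵)³⁵ = a.
Check: (a³⁵) · a → (a³⁵) · a = e, giving e as required.

Answer: a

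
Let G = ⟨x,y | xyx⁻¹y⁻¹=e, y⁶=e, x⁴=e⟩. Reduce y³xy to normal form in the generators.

Multiply left to right, reducing at each step:
  (y³) · x = xy³
  (xy³) · y = xy⁴

Answer: xy⁴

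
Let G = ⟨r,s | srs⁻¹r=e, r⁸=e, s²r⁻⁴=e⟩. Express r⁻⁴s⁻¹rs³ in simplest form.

Multiply left to right, reducing at each step:
  (r⁴) · s⁻¹ = s
  s · r = r³s⁻¹
  (r³s⁻¹) · s³ = r⁷

Answer: r⁷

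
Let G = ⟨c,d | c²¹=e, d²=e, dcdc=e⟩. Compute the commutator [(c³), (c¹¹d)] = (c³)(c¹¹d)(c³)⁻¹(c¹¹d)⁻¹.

[(c³), (c¹¹d)] = (c³)·(c¹¹d)·(c³)⁻¹·(c¹¹d)⁻¹.
  (c³) · (c¹¹d) = c¹⁴d
  (c¹⁴d) · (c¹⁸) = c¹⁷d
  (c¹⁷d) · (c¹¹d) = c⁶

Answer: c⁶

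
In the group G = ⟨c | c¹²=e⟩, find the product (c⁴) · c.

Compute (c⁴) · c by multiplying left to right and reducing via the relations at each step:
  (c⁴) · c = c⁵

Answer: c⁵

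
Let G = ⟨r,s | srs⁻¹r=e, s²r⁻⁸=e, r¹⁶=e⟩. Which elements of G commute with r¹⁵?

⟨r¹⁵⟩ ⊆ C_G(r¹⁵) since powers of r¹⁵ commute with r¹⁵; so |C_G(r¹⁵)| ≥ |⟨r¹⁵⟩| = 16.
By orbit–stabilizer, |C_G(r¹⁵)| = |G| / |conj. class of r¹⁵| = 32 / 2 = 16.
The 16 elements commuting with r¹⁵ are {e, r, r², r³, r⁴, r⁵, r⁶, r⁷, r⁸, r⁹, r¹⁰, r¹¹, r¹², r¹³, r¹⁴, r¹⁵}.

Answer: {e, r, r², r³, r⁴, r⁵, r⁶, r⁷, r⁸, r⁹, r¹⁰, r¹¹, r¹², r¹³, r¹⁴, r¹⁵}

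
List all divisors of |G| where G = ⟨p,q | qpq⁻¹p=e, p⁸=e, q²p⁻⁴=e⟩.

|G| = 16 = 2⁴. By Lagrange's theorem the order of any subgroup divides 16; the divisors of 16 are 1, 2, 4, 8, 16.

Answer: 1, 2, 4, 8, 16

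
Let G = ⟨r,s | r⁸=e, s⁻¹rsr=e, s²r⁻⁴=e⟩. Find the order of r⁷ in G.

Compute successive powers until reaching e:
  (r⁷)¹ = r⁷, (r⁷)² = r⁶, (r⁷)³ = r⁵, (r⁷)⁴ = r⁴, (r⁷)⁵ = r³, (r⁷)⁶ = r², (r⁷)⁷ = r, (r⁷)⁸ = e.
The smallest positive k with (r⁷)ᵏ = e is 8.

Answer: 8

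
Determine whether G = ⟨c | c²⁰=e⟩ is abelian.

G has a single generator, so G is cyclic and hence abelian.

Answer: Yes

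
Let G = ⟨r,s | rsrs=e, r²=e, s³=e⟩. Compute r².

Compute successive powers of r, reducing at each step:
  r²: r · r = e

Answer: e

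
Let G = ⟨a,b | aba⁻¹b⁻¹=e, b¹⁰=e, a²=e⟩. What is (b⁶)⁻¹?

The order of (b⁶) is 5 (smallest k with (b⁶)ᵏ = e), so (b⁶)⁻¹ = (b⁶)⁴ = b⁴.
Check: (b⁶) · (b⁴) → (b⁶) · b⁴ = e, giving e as required.

Answer: b⁴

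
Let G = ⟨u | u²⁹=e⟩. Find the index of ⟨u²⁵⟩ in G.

First find ord(u²⁵) by computing successive powers:
  (u²⁵)¹ = u²⁵, (u²⁵)² = u²¹, (u²⁵)³ = u¹⁷, (u²⁵)⁴ = u¹³, (u²⁵)⁵ = u⁹, (u²⁵)⁶ = u⁵, (u²⁵)⁷ = u, (u²⁵)⁸ = u²⁶, (u²⁵)⁹ = u²², (u²⁵)¹⁰ = u¹⁸, (u²⁵)¹¹ = u¹⁴, (u²⁵)¹² = u¹⁰, (u²⁵)¹³ = u⁶, (u²⁵)¹⁴ = u², (u²⁵)¹⁵ = u²⁷, (u²⁵)¹⁶ = u²³, (u²⁵)¹⁷ = u¹⁹, (u²⁵)¹⁸ = u¹⁵, (u²⁵)¹⁹ = u¹¹, (u²⁵)²⁰ = u⁷, (u²⁵)²¹ = u³, (u²⁵)²² = u²⁸, (u²⁵)²³ = u²⁴, (u²⁵)²⁴ = u²⁰, (u²⁵)²⁵ = u¹⁶, (u²⁵)²⁶ = u¹², (u²⁵)²⁷ = u⁸, (u²⁵)²⁸ = u⁴, (u²⁵)²⁹ = e.
So |⟨u²⁵⟩| = ord(u²⁵) = 29. With |G| = 29, by Lagrange [G : ⟨u²⁵⟩] = 29/29 = 1.

Answer: 1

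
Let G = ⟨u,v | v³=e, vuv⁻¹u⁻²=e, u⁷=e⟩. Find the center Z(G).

An element z ∈ Z(G) iff z commutes with every generator.
For example e is central: e·u = u = u·e; e·v = v = v·e.
Whereas u ∉ Z(G) since u·v = uv ≠ u²v = v·u.
Checking each of the 21 elements this way gives Z(G) = {e}, of order 1.

Answer: {e}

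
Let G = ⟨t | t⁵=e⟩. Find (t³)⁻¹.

The order of (t³) is 5 (smallest k with (t³)ᵏ = e), so (t³)⁻¹ = (t³)⁴ = t².
Check: (t³) · (t²) → (t³) · t² = e, giving e as required.

Answer: t²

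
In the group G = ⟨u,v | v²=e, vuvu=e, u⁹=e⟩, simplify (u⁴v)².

Compute successive powers of (u⁴v), reducing at each step:
  (u⁴v)²: (u⁴v) · u⁴ = v;   v · v = e

Answer: e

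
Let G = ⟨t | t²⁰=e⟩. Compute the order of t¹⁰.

Compute successive powers until reaching e:
  (t¹⁰)¹ = t¹⁰, (t¹⁰)² = e.
The smallest positive k with (t¹⁰)ᵏ = e is 2.

Answer: 2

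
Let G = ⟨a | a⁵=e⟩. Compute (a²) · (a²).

Compute (a²) · (a²) by multiplying left to right and reducing via the relations at each step:
  (a²) · a² = a⁴

Answer: a⁴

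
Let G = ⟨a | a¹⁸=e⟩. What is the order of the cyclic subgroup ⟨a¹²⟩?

|⟨a¹²⟩| equals the order of a¹². Compute successive powers until reaching e:
  (a¹²)¹ = a¹², (a¹²)² = a⁶, (a¹²)³ = e.
The smallest positive k with (a¹²)ᵏ = e is 3, so |⟨a¹²⟩| = 3.

Answer: 3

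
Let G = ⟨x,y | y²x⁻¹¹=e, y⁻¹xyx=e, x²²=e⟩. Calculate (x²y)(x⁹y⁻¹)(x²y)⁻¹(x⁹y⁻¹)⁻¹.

[(x²y), (x⁹y⁻¹)] = (x²y)·(x⁹y⁻¹)·(x²y)⁻¹·(x⁹y⁻¹)⁻¹.
  (x²y) · (x⁹y⁻¹) = x¹⁵
  (x¹⁵) · (x²y⁻¹) = x⁶y
  (x⁶y) · (x⁹y) = x⁸

Answer: x⁸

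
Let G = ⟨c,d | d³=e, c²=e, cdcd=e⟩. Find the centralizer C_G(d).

⟨d⟩ ⊆ C_G(d) since powers of d commute with d; so |C_G(d)| ≥ |⟨d⟩| = 3.
By orbit–stabilizer, |C_G(d)| = |G| / |conj. class of d| = 6 / 2 = 3.
The 3 elements commuting with d are {e, d, d²}.

Answer: {e, d, d²}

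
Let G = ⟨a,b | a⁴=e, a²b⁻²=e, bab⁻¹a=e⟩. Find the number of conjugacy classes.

The conjugacy classes (representative and size) are:
  [e] (size 1), [a³] (size 2), [a²] (size 1), [b⁻¹] (size 2), [ab] (size 2).
Class equation: 1 + 2 + 1 + 2 + 2 = 8 = |G|. So G has 5 conjugacy classes.

Answer: 5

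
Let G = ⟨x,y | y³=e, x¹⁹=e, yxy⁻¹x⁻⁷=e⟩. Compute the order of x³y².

Compute successive powers until reaching e:
  (x³y²)¹ = x³y², (x³y²)² = x¹⁷y, (x³y²)³ = e.
The smallest positive k with (x³y²)ᵏ = e is 3.

Answer: 3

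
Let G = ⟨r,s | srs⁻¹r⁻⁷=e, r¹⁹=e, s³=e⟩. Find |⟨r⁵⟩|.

|⟨r⁵⟩| equals the order of r⁵. Compute successive powers until reaching e:
  (r⁵)¹ = r⁵, (r⁵)² = r¹⁰, (r⁵)³ = r¹⁵, (r⁵)⁴ = r, (r⁵)⁵ = r⁶, (r⁵)⁶ = r¹¹, (r⁵)⁷ = r¹⁶, (r⁵)⁸ = r², (r⁵)⁹ = r⁷, (r⁵)¹⁰ = r¹², (r⁵)¹¹ = r¹⁷, (r⁵)¹² = r³, (r⁵)¹³ = r⁸, (r⁵)¹⁴ = r¹³, (r⁵)¹⁵ = r¹⁸, (r⁵)¹⁶ = r⁴, (r⁵)¹⁷ = r⁹, (r⁵)¹⁸ = r¹⁴, (r⁵)¹⁹ = e.
The smallest positive k with (r⁵)ᵏ = e is 19, so |⟨r⁵⟩| = 19.

Answer: 19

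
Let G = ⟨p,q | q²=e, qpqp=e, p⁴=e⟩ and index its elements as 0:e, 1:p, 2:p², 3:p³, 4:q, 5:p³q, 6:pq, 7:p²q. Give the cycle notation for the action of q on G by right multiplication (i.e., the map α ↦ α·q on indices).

(0 4)(1 6)(2 7)(3 5)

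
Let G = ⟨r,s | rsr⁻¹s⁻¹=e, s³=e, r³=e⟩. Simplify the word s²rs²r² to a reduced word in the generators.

Multiply left to right, reducing at each step:
  (s²) · r = rs²
  (rs²) · s² = rs
  (rs) · r² = s

Answer: s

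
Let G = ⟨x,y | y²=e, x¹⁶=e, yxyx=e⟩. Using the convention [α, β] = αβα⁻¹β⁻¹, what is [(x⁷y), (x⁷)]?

[(x⁷y), (x⁷)] = (x⁷y)·(x⁷)·(x⁷y)⁻¹·(x⁷)⁻¹.
  (x⁷y) · (x⁷) = y
  y · (x⁷y) = x⁹
  (x⁹) · (x⁹) = x²

Answer: x²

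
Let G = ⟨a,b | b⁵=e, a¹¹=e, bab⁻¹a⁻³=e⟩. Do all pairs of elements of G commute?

a·b = ab but b·a = a³b, so a·b ≠ b·a and G is not abelian.

Answer: No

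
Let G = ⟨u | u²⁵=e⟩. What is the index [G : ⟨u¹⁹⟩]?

First find ord(u¹⁹) by computing successive powers:
  (u¹⁹)¹ = u¹⁹, (u¹⁹)² = u¹³, (u¹⁹)³ = u⁷, (u¹⁹)⁴ = u, (u¹⁹)⁵ = u²⁰, (u¹⁹)⁶ = u¹⁴, (u¹⁹)⁷ = u⁸, (u¹⁹)⁸ = u², (u¹⁹)⁹ = u²¹, (u¹⁹)¹⁰ = u¹⁵, (u¹⁹)¹¹ = u⁹, (u¹⁹)¹² = u³, (u¹⁹)¹³ = u²², (u¹⁹)¹⁴ = u¹⁶, (u¹⁹)¹⁵ = u¹⁰, (u¹⁹)¹⁶ = u⁴, (u¹⁹)¹⁷ = u²³, (u¹⁹)¹⁸ = u¹⁷, (u¹⁹)¹⁹ = u¹¹, (u¹⁹)²⁰ = u⁵, (u¹⁹)²¹ = u²⁴, (u¹⁹)²² = u¹⁸, (u¹⁹)²³ = u¹², (u¹⁹)²⁴ = u⁶, (u¹⁹)²⁵ = e.
So |⟨u¹⁹⟩| = ord(u¹⁹) = 25. With |G| = 25, by Lagrange [G : ⟨u¹⁹⟩] = 25/25 = 1.

Answer: 1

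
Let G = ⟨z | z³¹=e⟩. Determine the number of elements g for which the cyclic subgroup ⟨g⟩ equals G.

G is cyclic of order 31. An element generates G iff its order is 31, and a cyclic group of order 31 has exactly φ(31) = 30 such elements.

Answer: 30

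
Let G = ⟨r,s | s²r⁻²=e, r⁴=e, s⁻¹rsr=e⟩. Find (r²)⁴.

Compute successive powers of (r²), reducing at each step:
  (r²)²: (r²) · r² = e
  (r²)³: e · r² = r²
  (r²)⁴: (r²) · r² = e

Answer: e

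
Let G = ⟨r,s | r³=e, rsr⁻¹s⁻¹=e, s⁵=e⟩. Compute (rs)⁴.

Compute successive powers of (rs), reducing at each step:
  (rs)²: (rs) · r = r²s;   (r²s) · s = r²s²
  (rs)³: (r²s²) · r = s²;   (s²) · s = s³
  (rs)⁴: (s³) · r = rs³;   (rs³) · s = rs⁴

Answer: rs⁴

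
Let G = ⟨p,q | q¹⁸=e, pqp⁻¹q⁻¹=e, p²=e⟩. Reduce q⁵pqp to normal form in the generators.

Multiply left to right, reducing at each step:
  (q⁵) · p = pq⁵
  (pq⁵) · q = pq⁶
  (pq⁶) · p = q⁶

Answer: q⁶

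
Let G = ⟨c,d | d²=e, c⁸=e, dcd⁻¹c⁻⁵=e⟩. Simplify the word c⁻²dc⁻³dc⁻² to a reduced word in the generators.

Multiply left to right, reducing at each step:
  (c⁶) · d = c⁶d
  (c⁶d) · c⁻³ = c⁷d
  (c⁷d) · d = c⁷
  (c⁷) · c⁻² = c⁵

Answer: c⁵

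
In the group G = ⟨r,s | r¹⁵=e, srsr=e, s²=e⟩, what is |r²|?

Compute successive powers until reaching e:
  (r²)¹ = r², (r²)² = r⁴, (r²)³ = r⁶, (r²)⁴ = r⁸, (r²)⁵ = r¹⁰, (r²)⁶ = r¹², (r²)⁷ = r¹⁴, (r²)⁸ = r, (r²)⁹ = r³, (r²)¹⁰ = r⁵, (r²)¹¹ = r⁷, (r²)¹² = r⁹, (r²)¹³ = r¹¹, (r²)¹⁴ = r¹³, (r²)¹⁵ = e.
The smallest positive k with (r²)ᵏ = e is 15.

Answer: 15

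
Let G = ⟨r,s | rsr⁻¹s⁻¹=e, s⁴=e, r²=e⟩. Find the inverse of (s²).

The order of (s²) is 2 (smallest k with (s²)ᵏ = e), so (s²)⁻¹ = (s²)¹ = s².
Check: (s²) · (s²) → (s²) · s² = e, giving e as required.

Answer: s²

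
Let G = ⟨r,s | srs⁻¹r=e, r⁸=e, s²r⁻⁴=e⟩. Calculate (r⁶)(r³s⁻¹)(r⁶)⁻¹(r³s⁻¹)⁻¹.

[(r⁶), (r³s⁻¹)] = (r⁶)·(r³s⁻¹)·(r⁶)⁻¹·(r³s⁻¹)⁻¹.
  (r⁶) · (r³s⁻¹) = rs⁻¹
  (rs⁻¹) · (r²) = r³s
  (r³s) · (r³s) = r⁴

Answer: r⁴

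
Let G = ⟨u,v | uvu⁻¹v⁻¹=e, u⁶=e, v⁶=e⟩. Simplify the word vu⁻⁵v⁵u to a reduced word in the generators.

Multiply left to right, reducing at each step:
  v · u⁻⁵ = uv
  (uv) · v⁵ = u
  u · u = u²

Answer: u²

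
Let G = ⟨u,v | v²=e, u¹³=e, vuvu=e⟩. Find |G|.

Enumerate words in the generators, reducing via the relations: the distinct elements are
  {e, u, v, uv, u², u³, u⁴, u⁵, u⁶, u⁷, u⁸, u⁹, u²v, u³v, u¹², u¹¹, u¹⁰, u⁴v, u⁵v, u⁶v, u⁷v, u⁸v, u⁹v, u¹²v, u¹¹v, u¹⁰v}.
No further products give new elements, so |G| = 26.

Answer: 26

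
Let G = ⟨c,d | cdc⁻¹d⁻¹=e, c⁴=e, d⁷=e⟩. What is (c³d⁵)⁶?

Compute successive powers of (c³d⁵), reducing at each step:
  (c³d⁵)²: (c³d⁵) · c³ = c²d⁵;   (c²d⁵) · d⁵ = c²d³
  (c³d⁵)³: (c²d³) · c³ = cd³;   (cd³) · d⁵ = cd
  (c³d⁵)⁴: (cd) · c³ = d;   d · d⁵ = d⁶
  (c³d⁵)⁵: (d⁶) · c³ = c³d⁶;   (c³d⁶) · d⁵ = c³d⁴
  (c³d⁵)⁶: (c³d⁴) · c³ = c²d⁴;   (c²d⁴) · d⁵ = c²d²

Answer: c²d²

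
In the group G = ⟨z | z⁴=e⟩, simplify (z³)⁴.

Compute successive powers of (z³), reducing at each step:
  (z³)²: (z³) · z³ = z²
  (z³)³: (z²) · z³ = z
  (z³)⁴: z · z³ = e

Answer: e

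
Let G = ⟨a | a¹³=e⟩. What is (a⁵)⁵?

Compute successive powers of (a⁵), reducing at each step:
  (a⁵)²: (a⁵) · a⁵ = a¹⁰
  (a⁵)³: (a¹⁰) · a⁵ = a²
  (a⁵)⁴: (a²) · a⁵ = a⁷
  (a⁵)⁵: (a⁷) · a⁵ = a¹²

Answer: a¹²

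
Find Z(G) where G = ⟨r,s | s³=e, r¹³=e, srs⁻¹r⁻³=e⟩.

An element z ∈ Z(G) iff z commutes with every generator.
For example e is central: e·r = r = r·e; e·s = s = s·e.
Whereas r ∉ Z(G) since r·s = rs ≠ r³s = s·r.
Checking each of the 39 elements this way gives Z(G) = {e}, of order 1.

Answer: {e}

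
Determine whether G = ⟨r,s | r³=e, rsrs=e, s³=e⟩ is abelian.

r·s = rs but s·r = r²s², so r·s ≠ s·r and G is not abelian.

Answer: No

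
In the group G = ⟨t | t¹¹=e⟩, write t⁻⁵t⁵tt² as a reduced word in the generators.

Multiply left to right, reducing at each step:
  (t⁶) · t⁵ = e
  e · t = t
  t · t² = t³

Answer: t³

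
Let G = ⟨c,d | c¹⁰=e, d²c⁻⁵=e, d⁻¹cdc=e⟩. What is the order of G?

Enumerate words in the generators, reducing via the relations: the distinct elements are
  {c, d, e, cd, c², c³, c⁴, c⁵, c⁶, c⁷, c⁸, c⁹, c²d, c³d, c⁴d, d⁻¹, cd⁻¹, c²d⁻¹, c³d⁻¹, c⁴d⁻¹}.
No further products give new elements, so |G| = 20.

Answer: 20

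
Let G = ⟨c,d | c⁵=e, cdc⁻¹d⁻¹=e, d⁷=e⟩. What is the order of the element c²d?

Compute successive powers until reaching e:
  (c²d)¹ = c²d, (c²d)² = c⁴d², (c²d)³ = cd³, (c²d)⁴ = c³d⁴, (c²d)⁵ = d⁵, (c²d)⁶ = c²d⁶, (c²d)⁷ = c⁴, (c²d)⁸ = cd, (c²d)⁹ = c³d², (c²d)¹⁰ = d³, (c²d)¹¹ = c²d⁴, (c²d)¹² = c⁴d⁵, (c²d)¹³ = cd⁶, (c²d)¹⁴ = c³, (c²d)¹⁵ = d, (c²d)¹⁶ = c²d², (c²d)¹⁷ = c⁴d³, (c²d)¹⁸ = cd⁴, (c²d)¹⁹ = c³d⁵, (c²d)²⁰ = d⁶, (c²d)²¹ = c², (c²d)²² = c⁴d, (c²d)²³ = cd², (c²d)²⁴ = c³d³, (c²d)²⁵ = d⁴, (c²d)²⁶ = c²d⁵, (c²d)²⁷ = c⁴d⁶, (c²d)²⁸ = c, (c²d)²⁹ = c³d, (c²d)³⁰ = d², (c²d)³¹ = c²d³, (c²d)³² = c⁴d⁴, (c²d)³³ = cd⁵, (c²d)³⁴ = c³d⁶, (c²d)³⁵ = e.
The smallest positive k with (c²d)ᵏ = e is 35.

Answer: 35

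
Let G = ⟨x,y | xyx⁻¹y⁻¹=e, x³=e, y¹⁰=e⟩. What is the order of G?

Enumerate words in the generators, reducing via the relations: the distinct elements are
  {e, x, y, xy, x², y², y³, y⁴, y⁵, y⁶, y⁷, y⁸, y⁹, xy², xy³, xy⁴, xy⁵, xy⁶, xy⁷, xy⁸, xy⁹, x²y, x²y², x²y³, x²y⁴, x²y⁵, x²y⁶, x²y⁷, x²y⁸, x²y⁹}.
No further products give new elements, so |G| = 30.

Answer: 30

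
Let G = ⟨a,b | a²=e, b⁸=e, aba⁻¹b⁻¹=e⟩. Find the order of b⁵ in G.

Compute successive powers until reaching e:
  (b⁵)¹ = b⁵, (b⁵)² = b², (b⁵)³ = b⁷, (b⁵)⁴ = b⁴, (b⁵)⁵ = b, (b⁵)⁶ = b⁶, (b⁵)⁷ = b³, (b⁵)⁸ = e.
The smallest positive k with (b⁵)ᵏ = e is 8.

Answer: 8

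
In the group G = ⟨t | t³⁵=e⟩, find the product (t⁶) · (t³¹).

Compute (t⁶) · (t³¹) by multiplying left to right and reducing via the relations at each step:
  (t⁶) · t³¹ = t²

Answer: t²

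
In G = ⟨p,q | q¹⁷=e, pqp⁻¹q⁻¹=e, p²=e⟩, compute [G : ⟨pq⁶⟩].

First find ord(pq⁶) by computing successive powers:
  (pq⁶)¹ = pq⁶, (pq⁶)² = q¹², (pq⁶)³ = pq, (pq⁶)⁴ = q⁷, (pq⁶)⁵ = pq¹³, (pq⁶)⁶ = q², (pq⁶)⁷ = pq⁸, (pq⁶)⁸ = q¹⁴, (pq⁶)⁹ = pq³, (pq⁶)¹⁰ = q⁹, (pq⁶)¹¹ = pq¹⁵, (pq⁶)¹² = q⁴, (pq⁶)¹³ = pq¹⁰, (pq⁶)¹⁴ = q¹⁶, (pq⁶)¹⁵ = pq⁵, (pq⁶)¹⁶ = q¹¹, (pq⁶)¹⁷ = p, (pq⁶)¹⁸ = q⁶, (pq⁶)¹⁹ = pq¹², (pq⁶)²⁰ = q, (pq⁶)²¹ = pq⁷, (pq⁶)²² = q¹³, (pq⁶)²³ = pq², (pq⁶)²⁴ = q⁸, (pq⁶)²⁵ = pq¹⁴, (pq⁶)²⁶ = q³, (pq⁶)²⁷ = pq⁹, (pq⁶)²⁸ = q¹⁵, (pq⁶)²⁹ = pq⁴, (pq⁶)³⁰ = q¹⁰, (pq⁶)³¹ = pq¹⁶, (pq⁶)³² = q⁵, (pq⁶)³³ = pq¹¹, (pq⁶)³⁴ = e.
So |⟨pq⁶⟩| = ord(pq⁶) = 34. With |G| = 34, by Lagrange [G : ⟨pq⁶⟩] = 34/34 = 1.

Answer: 1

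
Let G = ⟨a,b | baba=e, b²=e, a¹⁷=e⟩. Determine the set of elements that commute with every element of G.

An element z ∈ Z(G) iff z commutes with every generator.
For example e is central: e·a = a = a·e; e·b = b = b·e.
Whereas a ∉ Z(G) since a·b = ab ≠ a¹⁶b = b·a.
Checking each of the 34 elements this way gives Z(G) = {e}, of order 1.

Answer: {e}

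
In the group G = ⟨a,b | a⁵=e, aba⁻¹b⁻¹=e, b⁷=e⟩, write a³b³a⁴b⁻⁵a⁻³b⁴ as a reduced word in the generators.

Multiply left to right, reducing at each step:
  (a³) · b³ = a³b³
  (a³b³) · a⁴ = a²b³
  (a²b³) · b⁻⁵ = a²b⁵
  (a²b⁵) · a⁻³ = a⁴b⁵
  (a⁴b⁵) · b⁴ = a⁴b²

Answer: a⁴b²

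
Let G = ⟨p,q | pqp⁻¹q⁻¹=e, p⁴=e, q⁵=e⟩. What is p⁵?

Compute successive powers of p, reducing at each step:
  p²: p · p = p²
  p³: (p²) · p = p³
  p⁴: (p³) · p = e
  p⁵: e · p = p

Answer: p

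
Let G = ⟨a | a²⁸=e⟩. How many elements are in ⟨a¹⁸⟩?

|⟨a¹⁸⟩| equals the order of a¹⁸. Compute successive powers until reaching e:
  (a¹⁸)¹ = a¹⁸, (a¹⁸)² = a⁸, (a¹⁸)³ = a²⁶, (a¹⁸)⁴ = a¹⁶, (a¹⁸)⁵ = a⁶, (a¹⁸)⁶ = a²⁴, (a¹⁸)⁷ = a¹⁴, (a¹⁸)⁸ = a⁴, (a¹⁸)⁹ = a²², (a¹⁸)¹⁰ = a¹², (a¹⁸)¹¹ = a², (a¹⁸)¹² = a²⁰, (a¹⁸)¹³ = a¹⁰, (a¹⁸)¹⁴ = e.
The smallest positive k with (a¹⁸)ᵏ = e is 14, so |⟨a¹⁸⟩| = 14.

Answer: 14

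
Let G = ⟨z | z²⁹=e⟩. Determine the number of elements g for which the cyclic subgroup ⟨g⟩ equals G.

G is cyclic of order 29. An element generates G iff its order is 29, and a cyclic group of order 29 has exactly φ(29) = 28 such elements.

Answer: 28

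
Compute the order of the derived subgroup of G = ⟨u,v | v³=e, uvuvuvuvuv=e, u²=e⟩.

G' = [G, G] is generated by all commutators. The generator-pair commutators are: [u, v] = uvuv².
The subgroup they normally generate is {e, u, v, v², uv, uvu, uvuv, uvuvu, v²uv²u, v²uv², v²u, uv², vu, vuv, vuvu, uv²uv²u, uv²uv², uv²u, v²uv, v²uvu, v²uvuv, vuv²uv², vuv²u, vuv², uvuv², uv²uv, uv²uvu, uv²uvuv, uvuv²uv², uvuv²u, v²uv²uv, uvuv²uv, uvuv²uvu, uvuv²uvuv, v²uv²uvuv², v²uv²uvu, v²uv²uvuv, v²uvuv²uv², v²uvuv²u, v²uvuv², vuvuv², vuv²uv, vuv²uvu, vuv²uvuv, vuvuv²uv², vuvuv²u, vuvuv²uv, uv²uvuv²uv², uv²uvuv²u, uv²uvuv², v²uvuv²uv, v²uvuv²uvu, vuv²uvuv²u, vuv²uvuv², uv²uvuv²uv, uv²uvuv²uvu, uvuv²uvuv²u, uvuv²uvuv², uvuv²uvuv²uv, vuv²uvuv²uv}, of order 60.
Check: |G/G'| = 60/60 = 1 is the order of the abelianisation.

Answer: 60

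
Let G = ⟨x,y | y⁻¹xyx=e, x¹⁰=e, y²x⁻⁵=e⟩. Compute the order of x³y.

Compute successive powers until reaching e:
  (x³y)¹ = x³y, (x³y)² = x⁵, (x³y)³ = x³y⁻¹, (x³y)⁴ = e.
The smallest positive k with (x³y)ᵏ = e is 4.

Answer: 4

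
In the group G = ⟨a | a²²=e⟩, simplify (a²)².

Compute successive powers of (a²), reducing at each step:
  (a²)²: (a²) · a² = a⁴

Answer: a⁴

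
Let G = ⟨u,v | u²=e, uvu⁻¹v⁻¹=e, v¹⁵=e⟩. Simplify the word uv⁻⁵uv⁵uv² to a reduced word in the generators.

Multiply left to right, reducing at each step:
  u · v⁻⁵ = uv¹⁰
  (uv¹⁰) · u = v¹⁰
  (v¹⁰) · v⁵ = e
  e · u = u
  u · v² = uv²

Answer: uv²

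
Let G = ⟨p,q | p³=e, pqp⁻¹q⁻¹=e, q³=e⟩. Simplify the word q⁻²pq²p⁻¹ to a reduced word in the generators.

Multiply left to right, reducing at each step:
  q · p = pq
  (pq) · q² = p
  p · p⁻¹ = e

Answer: e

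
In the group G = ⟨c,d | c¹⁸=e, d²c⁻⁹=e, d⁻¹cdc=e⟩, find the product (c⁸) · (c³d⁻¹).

Compute (c⁸) · (c³d⁻¹) by multiplying left to right and reducing via the relations at each step:
  (c⁸) · c³ = c¹¹
  (c¹¹) · d⁻¹ = c²d

Answer: c²d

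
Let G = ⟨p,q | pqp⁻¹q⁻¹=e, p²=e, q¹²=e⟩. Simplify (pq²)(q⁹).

Compute (pq²) · (q⁹) by multiplying left to right and reducing via the relations at each step:
  (pq²) · q⁹ = pq¹¹

Answer: pq¹¹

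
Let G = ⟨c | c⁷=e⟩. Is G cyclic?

|G| = 7. The element c has order 7 (its powers give 7 distinct elements), so ⟨c⟩ = G and G is cyclic.

Answer: Yes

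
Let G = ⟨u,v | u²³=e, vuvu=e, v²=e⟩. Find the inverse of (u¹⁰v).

The order of (u¹⁰v) is 2 (smallest k with (u¹⁰v)ᵏ = e), so (u¹⁰v)⁻¹ = (u¹⁰v)¹ = u¹⁰v.
Check: (u¹⁰v) · (u¹⁰v) → (u¹⁰v) · u¹⁰ = v;   v · v = e, giving e as required.

Answer: u¹⁰v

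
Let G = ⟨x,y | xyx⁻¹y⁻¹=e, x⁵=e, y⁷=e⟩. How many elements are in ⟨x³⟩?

|⟨x³⟩| equals the order of x³. Compute successive powers until reaching e:
  (x³)¹ = x³, (x³)² = x, (x³)³ = x⁴, (x³)⁴ = x², (x³)⁵ = e.
The smallest positive k with (x³)ᵏ = e is 5, so |⟨x³⟩| = 5.

Answer: 5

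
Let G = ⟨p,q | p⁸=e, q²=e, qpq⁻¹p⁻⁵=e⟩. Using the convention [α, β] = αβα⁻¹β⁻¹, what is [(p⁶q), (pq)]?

[(p⁶q), (pq)] = (p⁶q)·(pq)·(p⁶q)⁻¹·(pq)⁻¹.
  (p⁶q) · (pq) = p³
  (p³) · (p²q) = p⁵q
  (p⁵q) · (p³q) = p⁴

Answer: p⁴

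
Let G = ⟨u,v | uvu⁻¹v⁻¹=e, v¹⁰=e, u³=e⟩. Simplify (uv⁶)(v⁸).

Compute (uv⁶) · (v⁸) by multiplying left to right and reducing via the relations at each step:
  (uv⁶) · v⁸ = uv⁴

Answer: uv⁴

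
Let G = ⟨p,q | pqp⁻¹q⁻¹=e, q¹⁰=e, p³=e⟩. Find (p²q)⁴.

Compute successive powers of (p²q), reducing at each step:
  (p²q)²: (p²q) · p² = pq;   (pq) · q = pq²
  (p²q)³: (pq²) · p² = q²;   (q²) · q = q³
  (p²q)⁴: (q³) · p² = p²q³;   (p²q³) · q = p²q⁴

Answer: p²q⁴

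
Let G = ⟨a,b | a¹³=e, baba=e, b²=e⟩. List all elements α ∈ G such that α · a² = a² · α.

⟨a²⟩ ⊆ C_G(a²) since powers of a² commute with a²; so |C_G(a²)| ≥ |⟨a²⟩| = 13.
By orbit–stabilizer, |C_G(a²)| = |G| / |conj. class of a²| = 26 / 2 = 13.
The 13 elements commuting with a² are {e, a, a², a³, a⁴, a⁵, a⁶, a⁷, a⁸, a⁹, a¹⁰, a¹¹, a¹²}.

Answer: {e, a, a², a³, a⁴, a⁵, a⁶, a⁷, a⁸, a⁹, a¹⁰, a¹¹, a¹²}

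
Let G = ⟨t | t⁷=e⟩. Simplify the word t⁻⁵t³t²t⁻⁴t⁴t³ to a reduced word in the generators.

Multiply left to right, reducing at each step:
  (t²) · t³ = t⁵
  (t⁵) · t² = e
  e · t⁻⁴ = t³
  (t³) · t⁴ = e
  e · t³ = t³

Answer: t³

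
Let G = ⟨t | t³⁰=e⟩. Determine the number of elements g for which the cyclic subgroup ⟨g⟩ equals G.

G is cyclic of order 30. An element generates G iff its order is 30, and a cyclic group of order 30 has exactly φ(30) = 8 such elements.

Answer: 8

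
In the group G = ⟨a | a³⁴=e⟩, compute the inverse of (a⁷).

The order of (a⁷) is 34 (smallest k with (a⁷)ᵏ = e), so (a⁷)⁻¹ = (a⁷)³³ = a²⁷.
Check: (a⁷) · (a²⁷) → (a⁷) · a²⁷ = e, giving e as required.

Answer: a²⁷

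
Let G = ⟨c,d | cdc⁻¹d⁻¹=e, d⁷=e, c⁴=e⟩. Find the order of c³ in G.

Compute successive powers until reaching e:
  (c³)¹ = c³, (c³)² = c², (c³)³ = c, (c³)⁴ = e.
The smallest positive k with (c³)ᵏ = e is 4.

Answer: 4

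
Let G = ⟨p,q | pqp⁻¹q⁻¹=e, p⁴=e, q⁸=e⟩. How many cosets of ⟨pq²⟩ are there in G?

First find ord(pq²) by computing successive powers:
  (pq²)¹ = pq², (pq²)² = p²q⁴, (pq²)³ = p³q⁶, (pq²)⁴ = e.
So |⟨pq²⟩| = ord(pq²) = 4. With |G| = 32, by Lagrange [G : ⟨pq²⟩] = 32/4 = 8.

Answer: 8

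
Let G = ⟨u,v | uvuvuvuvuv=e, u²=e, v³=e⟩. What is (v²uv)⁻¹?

The order of (v²uv) is 2 (smallest k with (v²uv)ᵏ = e), so (v²uv)⁻¹ = (v²uv)¹ = v²uv.
Check: (v²uv) · (v²uv) → (v²uv) · v² = v²u;   (v²u) · u = v²;   (v²) · v = e, giving e as required.

Answer: v²uv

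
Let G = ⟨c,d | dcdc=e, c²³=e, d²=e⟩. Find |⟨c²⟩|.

|⟨c²⟩| equals the order of c². Compute successive powers until reaching e:
  (c²)¹ = c², (c²)² = c⁴, (c²)³ = c⁶, (c²)⁴ = c⁸, (c²)⁵ = c¹⁰, (c²)⁶ = c¹², (c²)⁷ = c¹⁴, (c²)⁸ = c¹⁶, (c²)⁹ = c¹⁸, (c²)¹⁰ = c²⁰, (c²)¹¹ = c²², (c²)¹² = c, (c²)¹³ = c³, (c²)¹⁴ = c⁵, (c²)¹⁵ = c⁷, (c²)¹⁶ = c⁹, (c²)¹⁷ = c¹¹, (c²)¹⁸ = c¹³, (c²)¹⁹ = c¹⁵, (c²)²⁰ = c¹⁷, (c²)²¹ = c¹⁹, (c²)²² = c²¹, (c²)²³ = e.
The smallest positive k with (c²)ᵏ = e is 23, so |⟨c²⟩| = 23.

Answer: 23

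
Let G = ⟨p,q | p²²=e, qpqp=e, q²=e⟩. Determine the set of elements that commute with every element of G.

An element z ∈ Z(G) iff z commutes with every generator.
For example p¹¹ is central: (p¹¹)·p = p¹² = p·(p¹¹); (p¹¹)·q = p¹¹q = q·(p¹¹).
Whereas p ∉ Z(G) since p·q = pq ≠ p²¹q = q·p.
Checking each of the 44 elements this way gives Z(G) = {e, p¹¹}, of order 2.

Answer: {e, p¹¹}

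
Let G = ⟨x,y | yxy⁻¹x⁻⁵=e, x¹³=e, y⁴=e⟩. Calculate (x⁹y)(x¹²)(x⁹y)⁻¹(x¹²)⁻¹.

[(x⁹y), (x¹²)] = (x⁹y)·(x¹²)·(x⁹y)⁻¹·(x¹²)⁻¹.
  (x⁹y) · (x¹²) = x⁴y
  (x⁴y) · (x⁶y³) = x⁸
  (x⁸) · x = x⁹

Answer: x⁹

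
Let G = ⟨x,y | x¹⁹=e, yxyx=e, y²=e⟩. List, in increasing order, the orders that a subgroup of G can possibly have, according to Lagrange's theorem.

|G| = 38 = 2 · 19. By Lagrange's theorem the order of any subgroup divides 38; the divisors of 38 are 1, 2, 19, 38.

Answer: 1, 2, 19, 38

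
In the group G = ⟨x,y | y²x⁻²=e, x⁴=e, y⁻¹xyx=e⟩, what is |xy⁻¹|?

Compute successive powers until reaching e:
  (xy⁻¹)¹ = xy⁻¹, (xy⁻¹)² = x², (xy⁻¹)³ = xy, (xy⁻¹)⁴ = e.
The smallest positive k with (xy⁻¹)ᵏ = e is 4.

Answer: 4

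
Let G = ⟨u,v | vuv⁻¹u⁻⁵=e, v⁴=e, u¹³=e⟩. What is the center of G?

An element z ∈ Z(G) iff z commutes with every generator.
For example e is central: e·u = u = u·e; e·v = v = v·e.
Whereas u ∉ Z(G) since u·v = uv ≠ u⁵v = v·u.
Checking each of the 52 elements this way gives Z(G) = {e}, of order 1.

Answer: {e}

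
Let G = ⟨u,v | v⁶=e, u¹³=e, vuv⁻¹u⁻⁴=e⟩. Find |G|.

Enumerate words in the generators, reducing via the relations: the distinct elements are
  {e, u, v, uv, u², u³, u⁴, u⁵, u⁶, u⁷, u⁸, u⁹, v², v³, v⁴, v⁵, uv², uv³, uv⁴, uv⁵, u²v, u³v, u¹², u¹¹, u¹⁰, u⁴v, u⁵v, u⁶v, u⁷v, u⁸v, u⁹v, u²v², u²v³, u²v⁴, u²v⁵, u³v², u³v³, u³v⁴, u³v⁵, u¹²v, u¹¹v, u¹⁰v, u⁴v², u⁴v³, u⁴v⁴, u⁴v⁵, u⁵v², u⁵v³, u⁵v⁴, u⁵v⁵, u⁶v², u⁶v³, u⁶v⁴, u⁶v⁵, u⁷v², u⁷v³, u⁷v⁴, u⁷v⁵, u⁸v², u⁸v³, u⁸v⁴, u⁸v⁵, u⁹v², u⁹v³, u⁹v⁴, u⁹v⁵, u¹²v², u¹²v³, u¹²v⁴, u¹²v⁵, u¹¹v², u¹¹v³, u¹¹v⁴, u¹¹v⁵, u¹⁰v², u¹⁰v³, u¹⁰v⁴, u¹⁰v⁵}.
No further products give new elements, so |G| = 78.

Answer: 78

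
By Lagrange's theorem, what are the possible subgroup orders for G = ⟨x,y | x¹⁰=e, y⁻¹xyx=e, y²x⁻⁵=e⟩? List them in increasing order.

|G| = 20 = 2² · 5. By Lagrange's theorem the order of any subgroup divides 20; the divisors of 20 are 1, 2, 4, 5, 10, 20.

Answer: 1, 2, 4, 5, 10, 20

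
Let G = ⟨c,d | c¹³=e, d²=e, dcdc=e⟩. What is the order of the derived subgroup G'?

G' = [G, G] is generated by all commutators. The generator-pair commutators are: [c, d] = c².
The subgroup they normally generate is {e, c, c², c³, c⁴, c⁵, c⁶, c⁷, c⁸, c⁹, c¹⁰, c¹¹, c¹²}, of order 13.
Check: |G/G'| = 26/13 = 2 is the order of the abelianisation.

Answer: 13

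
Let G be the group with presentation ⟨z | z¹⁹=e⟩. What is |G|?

G is generated by a single element, so G is cyclic. The relator gives z¹⁹ = e and no smaller power is forced to be e, so the 19 powers {e, z, z², z³, z⁴, z⁵, z⁶, z⁷, z⁸, z⁹, z¹², z¹³, z¹¹, z¹⁰, z¹⁴, z¹⁵, z¹⁶, z¹⁷, z¹⁸} are distinct. Hence |G| = 19.

Answer: 19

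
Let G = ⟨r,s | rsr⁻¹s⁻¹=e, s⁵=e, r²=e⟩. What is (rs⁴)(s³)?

Compute (rs⁴) · (s³) by multiplying left to right and reducing via the relations at each step:
  (rs⁴) · s³ = rs²

Answer: rs²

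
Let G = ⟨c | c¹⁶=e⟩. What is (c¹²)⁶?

Compute successive powers of (c¹²), reducing at each step:
  (c¹²)²: (c¹²) · c¹² = c⁸
  (c¹²)³: (c⁸) · c¹² = c⁴
  (c¹²)⁴: (c⁴) · c¹² = e
  (c¹²)⁵: e · c¹² = c¹²
  (c¹²)⁶: (c¹²) · c¹² = c⁸

Answer: c⁸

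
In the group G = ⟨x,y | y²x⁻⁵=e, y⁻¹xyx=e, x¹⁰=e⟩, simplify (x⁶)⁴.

Compute successive powers of (x⁶), reducing at each step:
  (x⁶)²: (x⁶) · x⁶ = x²
  (x⁶)³: (x²) · x⁶ = x⁸
  (x⁶)⁴: (x⁸) · x⁶ = x⁴

Answer: x⁴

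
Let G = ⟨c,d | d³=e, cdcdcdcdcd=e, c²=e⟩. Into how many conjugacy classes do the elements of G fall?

The conjugacy classes (representative and size) are:
  [e] (size 1), [cdcd²cdcd²c] (size 15), [dcdcd²c] (size 20), [cd²cd²c] (size 12), [d²cdcd²] (size 12).
Class equation: 1 + 15 + 20 + 12 + 12 = 60 = |G|. So G has 5 conjugacy classes.

Answer: 5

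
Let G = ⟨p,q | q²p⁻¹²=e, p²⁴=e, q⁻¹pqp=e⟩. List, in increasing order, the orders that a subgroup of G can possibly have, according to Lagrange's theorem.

|G| = 48 = 2⁴ · 3. By Lagrange's theorem the order of any subgroup divides 48; the divisors of 48 are 1, 2, 3, 4, 6, 8, 12, 16, 24, 48.

Answer: 1, 2, 3, 4, 6, 8, 12, 16, 24, 48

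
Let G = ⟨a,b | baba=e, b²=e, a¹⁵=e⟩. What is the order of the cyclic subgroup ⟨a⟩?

|⟨a⟩| equals the order of a. Compute successive powers until reaching e:
  a¹ = a, a² = a², a³ = a³, a⁴ = a⁴, a⁵ = a⁵, a⁶ = a⁶, a⁷ = a⁷, a⁸ = a⁸, a⁹ = a⁹, a¹⁰ = a¹⁰, a¹¹ = a¹¹, a¹² = a¹², a¹³ = a¹³, a¹⁴ = a¹⁴, a¹⁵ = e.
The smallest positive k with aᵏ = e is 15, so |⟨a⟩| = 15.

Answer: 15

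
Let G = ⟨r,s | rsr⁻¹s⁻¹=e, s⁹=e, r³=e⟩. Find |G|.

Enumerate words in the generators, reducing via the relations: the distinct elements are
  {e, r, s, rs, r², s², s³, s⁴, s⁵, s⁶, s⁷, s⁸, rs², rs³, rs⁴, rs⁵, rs⁶, rs⁷, rs⁸, r²s, r²s², r²s³, r²s⁴, r²s⁵, r²s⁶, r²s⁷, r²s⁸}.
No further products give new elements, so |G| = 27.

Answer: 27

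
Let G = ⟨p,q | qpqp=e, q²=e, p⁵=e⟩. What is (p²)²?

Compute successive powers of (p²), reducing at each step:
  (p²)²: (p²) · p² = p⁴

Answer: p⁴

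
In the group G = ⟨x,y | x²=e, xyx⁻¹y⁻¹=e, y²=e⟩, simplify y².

Compute successive powers of y, reducing at each step:
  y²: y · y = e

Answer: e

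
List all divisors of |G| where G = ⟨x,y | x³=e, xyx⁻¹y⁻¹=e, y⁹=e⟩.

|G| = 27 = 3³. By Lagrange's theorem the order of any subgroup divides 27; the divisors of 27 are 1, 3, 9, 27.

Answer: 1, 3, 9, 27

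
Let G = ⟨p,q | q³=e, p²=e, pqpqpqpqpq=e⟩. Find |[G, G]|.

G' = [G, G] is generated by all commutators. The generator-pair commutators are: [p, q] = pqpq².
The subgroup they normally generate is {e, p, q, q², pq, pqp, pqpq, pqpqp, q²pq²p, q²pq², q²p, pq², qp, qpq, qpqp, pq²pq²p, pq²pq², pq²p, q²pq, q²pqp, q²pqpq, qpq²pq², qpq²p, qpq², pqpq², pq²pq, pq²pqp, pq²pqpq, pqpq²pq², pqpq²p, q²pq²pq, pqpq²pq, pqpq²pqp, pqpq²pqpq, q²pq²pqpq², q²pq²pqp, q²pq²pqpq, q²pqpq²pq², q²pqpq²p, q²pqpq², qpqpq², qpq²pq, qpq²pqp, qpq²pqpq, qpqpq²pq², qpqpq²p, qpqpq²pq, pq²pqpq²pq², pq²pqpq²p, pq²pqpq², q²pqpq²pq, q²pqpq²pqp, qpq²pqpq²p, qpq²pqpq², pq²pqpq²pq, pq²pqpq²pqp, pqpq²pqpq²p, pqpq²pqpq², pqpq²pqpq²pq, qpq²pqpq²pq}, of order 60.
Check: |G/G'| = 60/60 = 1 is the order of the abelianisation.

Answer: 60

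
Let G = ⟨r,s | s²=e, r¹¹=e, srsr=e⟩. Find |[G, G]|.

G' = [G, G] is generated by all commutators. The generator-pair commutators are: [r, s] = r².
The subgroup they normally generate is {e, r, r², r³, r⁴, r⁵, r⁶, r⁷, r⁸, r⁹, r¹⁰}, of order 11.
Check: |G/G'| = 22/11 = 2 is the order of the abelianisation.

Answer: 11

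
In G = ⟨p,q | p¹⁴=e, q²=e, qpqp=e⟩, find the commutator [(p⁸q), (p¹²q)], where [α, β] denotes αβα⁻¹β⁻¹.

[(p⁸q), (p¹²q)] = (p⁸q)·(p¹²q)·(p⁸q)⁻¹·(p¹²q)⁻¹.
  (p⁸q) · (p¹²q) = p¹⁰
  (p¹⁰) · (p⁸q) = p⁴q
  (p⁴q) · (p¹²q) = p⁶

Answer: p⁶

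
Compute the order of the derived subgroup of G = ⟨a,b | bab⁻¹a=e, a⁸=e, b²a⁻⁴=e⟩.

G' = [G, G] is generated by all commutators. The generator-pair commutators are: [a, b] = a².
The subgroup they normally generate is {e, a², a⁴, a⁶}, of order 4.
Check: |G/G'| = 16/4 = 4 is the order of the abelianisation.

Answer: 4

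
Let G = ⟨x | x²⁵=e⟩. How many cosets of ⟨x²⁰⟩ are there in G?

First find ord(x²⁰) by computing successive powers:
  (x²⁰)¹ = x²⁰, (x²⁰)² = x¹⁵, (x²⁰)³ = x¹⁰, (x²⁰)⁴ = x⁵, (x²⁰)⁵ = e.
So |⟨x²⁰⟩| = ord(x²⁰) = 5. With |G| = 25, by Lagrange [G : ⟨x²⁰⟩] = 25/5 = 5.

Answer: 5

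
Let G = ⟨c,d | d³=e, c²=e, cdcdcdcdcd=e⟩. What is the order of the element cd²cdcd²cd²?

Compute successive powers until reaching e:
  (cd²cdcd²cd²)¹ = cd²cdcd²cd², (cd²cdcd²cd²)² = e.
The smallest positive k with (cd²cdcd²cd²)ᵏ = e is 2.

Answer: 2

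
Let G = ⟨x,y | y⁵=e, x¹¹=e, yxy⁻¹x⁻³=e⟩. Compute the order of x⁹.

Compute successive powers until reaching e:
  (x⁹)¹ = x⁹, (x⁹)² = x⁷, (x⁹)³ = x⁵, (x⁹)⁴ = x³, (x⁹)⁵ = x, (x⁹)⁶ = x¹⁰, (x⁹)⁷ = x⁸, (x⁹)⁸ = x⁶, (x⁹)⁹ = x⁴, (x⁹)¹⁰ = x², (x⁹)¹¹ = e.
The smallest positive k with (x⁹)ᵏ = e is 11.

Answer: 11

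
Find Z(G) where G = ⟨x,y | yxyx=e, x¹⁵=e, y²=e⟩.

An element z ∈ Z(G) iff z commutes with every generator.
For example e is central: e·x = x = x·e; e·y = y = y·e.
Whereas x ∉ Z(G) since x·y = xy ≠ x¹⁴y = y·x.
Checking each of the 30 elements this way gives Z(G) = {e}, of order 1.

Answer: {e}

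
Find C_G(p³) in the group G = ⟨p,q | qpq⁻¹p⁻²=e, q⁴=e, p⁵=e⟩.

⟨p³⟩ ⊆ C_G(p³) since powers of p³ commute with p³; so |C_G(p³)| ≥ |⟨p³⟩| = 5.
By orbit–stabilizer, |C_G(p³)| = |G| / |conj. class of p³| = 20 / 4 = 5.
The 5 elements commuting with p³ are {e, p, p², p³, p⁴}.

Answer: {e, p, p², p³, p⁴}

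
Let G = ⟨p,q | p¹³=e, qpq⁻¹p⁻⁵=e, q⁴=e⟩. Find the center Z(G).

An element z ∈ Z(G) iff z commutes with every generator.
For example e is central: e·p = p = p·e; e·q = q = q·e.
Whereas p ∉ Z(G) since p·q = pq ≠ p⁵q = q·p.
Checking each of the 52 elements this way gives Z(G) = {e}, of order 1.

Answer: {e}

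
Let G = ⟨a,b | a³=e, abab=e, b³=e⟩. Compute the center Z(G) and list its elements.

An element z ∈ Z(G) iff z commutes with every generator.
For example e is central: e·a = a = a·e; e·b = b = b·e.
Whereas a ∉ Z(G) since a·b = ab ≠ a²b² = b·a.
Checking each of the 12 elements this way gives Z(G) = {e}, of order 1.

Answer: {e}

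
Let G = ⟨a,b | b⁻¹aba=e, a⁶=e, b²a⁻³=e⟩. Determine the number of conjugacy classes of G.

The conjugacy classes (representative and size) are:
  [e] (size 1), [a] (size 2), [a²] (size 2), [a³] (size 1), [ab⁻¹] (size 3), [a²b⁻¹] (size 3).
Class equation: 1 + 2 + 2 + 1 + 3 + 3 = 12 = |G|. So G has 6 conjugacy classes.

Answer: 6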